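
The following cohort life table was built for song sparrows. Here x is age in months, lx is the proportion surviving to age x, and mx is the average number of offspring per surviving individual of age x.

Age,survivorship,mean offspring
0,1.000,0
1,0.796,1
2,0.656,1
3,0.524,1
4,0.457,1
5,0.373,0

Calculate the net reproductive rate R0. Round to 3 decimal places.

lx·mx by age: 0, 0.796, 0.656, 0.524, 0.457, 0
R0 = Σ lx·mx = 2.433 → 2.433

2.433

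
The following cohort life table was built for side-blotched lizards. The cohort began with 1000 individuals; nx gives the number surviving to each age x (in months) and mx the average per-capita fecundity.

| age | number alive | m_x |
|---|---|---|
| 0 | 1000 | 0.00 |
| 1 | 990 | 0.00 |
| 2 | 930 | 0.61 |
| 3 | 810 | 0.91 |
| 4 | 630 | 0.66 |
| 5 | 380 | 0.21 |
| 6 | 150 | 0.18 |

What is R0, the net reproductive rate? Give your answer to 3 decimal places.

lx = nx/n0 = nx/1000: 1, 0.99, 0.93, 0.81, 0.63, 0.38, 0.15
lx·mx by age: 0, 0, 0.5673, 0.7371, 0.4158, 0.0798, 0.027
R0 = Σ lx·mx = 1.827 → 1.827

1.827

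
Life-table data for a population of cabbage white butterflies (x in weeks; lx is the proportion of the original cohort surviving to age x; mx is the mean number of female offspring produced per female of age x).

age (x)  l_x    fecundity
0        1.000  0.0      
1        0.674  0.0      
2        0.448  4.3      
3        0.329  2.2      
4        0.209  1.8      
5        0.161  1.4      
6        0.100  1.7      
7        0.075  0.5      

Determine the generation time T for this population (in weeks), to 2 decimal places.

2.87

lx·mx: 0, 0, 1.9264, 0.7238, 0.3762, 0.2254, 0.17, 0.0375 → R0 = 3.4593
x·lx·mx: 0, 0, 3.8528, 2.1714, 1.5048, 1.127, 1.02, 0.2625 → Σ = 9.9385
T = 9.9385 / 3.4593 = 2.87298… → 2.87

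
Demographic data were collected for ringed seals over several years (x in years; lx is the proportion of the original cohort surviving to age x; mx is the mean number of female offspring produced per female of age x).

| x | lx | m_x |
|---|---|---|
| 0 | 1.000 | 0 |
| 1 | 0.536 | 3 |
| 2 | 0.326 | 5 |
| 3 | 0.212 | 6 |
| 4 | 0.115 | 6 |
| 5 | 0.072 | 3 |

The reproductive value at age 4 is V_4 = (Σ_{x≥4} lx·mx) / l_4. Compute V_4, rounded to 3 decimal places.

lx·mx for x ≥ 4: 0.69, 0.216 → sum = 0.906
V_4 = 0.906 / l_4 = 0.906 / 0.115 = 7.878261… → 7.878

7.878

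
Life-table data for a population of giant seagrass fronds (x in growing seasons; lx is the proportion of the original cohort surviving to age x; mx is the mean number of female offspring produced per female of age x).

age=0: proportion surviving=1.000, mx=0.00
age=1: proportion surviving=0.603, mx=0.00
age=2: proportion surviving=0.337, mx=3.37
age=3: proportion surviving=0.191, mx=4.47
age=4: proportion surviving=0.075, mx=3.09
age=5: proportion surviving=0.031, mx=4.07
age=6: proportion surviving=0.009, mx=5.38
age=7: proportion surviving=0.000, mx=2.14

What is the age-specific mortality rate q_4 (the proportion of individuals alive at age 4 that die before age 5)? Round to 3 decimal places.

0.587

q_4 = (l_4 − l_5) / l_4 = (0.075 − 0.031) / 0.075
     = 0.044 / 0.075 = 0.586667… → 0.587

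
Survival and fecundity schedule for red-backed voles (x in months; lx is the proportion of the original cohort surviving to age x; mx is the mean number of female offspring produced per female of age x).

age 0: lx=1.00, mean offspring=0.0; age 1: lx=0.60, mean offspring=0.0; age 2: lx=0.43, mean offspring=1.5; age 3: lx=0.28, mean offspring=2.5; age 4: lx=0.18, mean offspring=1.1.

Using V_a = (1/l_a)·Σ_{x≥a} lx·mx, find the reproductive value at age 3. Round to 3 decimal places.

3.207

lx·mx for x ≥ 3: 0.7, 0.198 → sum = 0.898
V_3 = 0.898 / l_3 = 0.898 / 0.28 = 3.207143… → 3.207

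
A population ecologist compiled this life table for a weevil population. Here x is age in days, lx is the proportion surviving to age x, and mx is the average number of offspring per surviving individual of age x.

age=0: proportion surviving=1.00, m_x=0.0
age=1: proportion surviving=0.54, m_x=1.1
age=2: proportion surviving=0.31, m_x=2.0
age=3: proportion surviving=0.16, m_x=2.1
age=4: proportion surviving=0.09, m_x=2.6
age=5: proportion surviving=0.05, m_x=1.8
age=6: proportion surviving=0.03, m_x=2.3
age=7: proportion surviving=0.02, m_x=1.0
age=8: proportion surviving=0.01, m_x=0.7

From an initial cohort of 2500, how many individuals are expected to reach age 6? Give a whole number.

Expected survivors = N0 · l_6 = 2500 × 0.03 = 75 → 75

75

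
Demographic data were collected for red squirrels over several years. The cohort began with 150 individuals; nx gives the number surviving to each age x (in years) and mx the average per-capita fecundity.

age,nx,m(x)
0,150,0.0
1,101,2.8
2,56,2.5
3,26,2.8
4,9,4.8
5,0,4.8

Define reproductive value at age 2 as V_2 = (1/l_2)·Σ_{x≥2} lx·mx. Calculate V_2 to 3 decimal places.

lx = nx/n0 = nx/150: 1, 0.67333…, 0.37333…, 0.17333…, 0.06, 0
lx·mx for x ≥ 2: 0.933333…, 0.485333…, 0.288, 0 → sum = 1.706667…
V_2 = 1.706667… / l_2 = 1.706667… / 0.373333… = 4.571429… → 4.571

4.571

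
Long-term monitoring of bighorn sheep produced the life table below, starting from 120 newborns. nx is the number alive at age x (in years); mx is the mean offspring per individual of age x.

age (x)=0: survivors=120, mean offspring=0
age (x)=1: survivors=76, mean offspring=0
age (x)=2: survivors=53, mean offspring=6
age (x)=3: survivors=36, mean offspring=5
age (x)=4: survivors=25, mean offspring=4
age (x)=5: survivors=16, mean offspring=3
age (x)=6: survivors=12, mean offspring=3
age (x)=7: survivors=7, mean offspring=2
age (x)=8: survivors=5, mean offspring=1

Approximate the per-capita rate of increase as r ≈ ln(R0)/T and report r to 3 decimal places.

0.570

lx = nx/n0 = nx/120: 1, 0.63333…, 0.44167…, 0.3, 0.20833…, 0.13333…, 0.1, 0.05833…, 0.04167…
R0 = Σ lx·mx = 0 + 0 + 2.65… + 1.5 + 0.83333… + 0.4… + 0.3 + 0.11667… + 0.04167… = 5.841667…
Σ x·lx·mx = 18.083333…; T = 18.083333…/5.841667… = 3.09558…
r ≈ ln(R0)/T = ln(5.841667…)/3.09558… = 0.57017… → 0.570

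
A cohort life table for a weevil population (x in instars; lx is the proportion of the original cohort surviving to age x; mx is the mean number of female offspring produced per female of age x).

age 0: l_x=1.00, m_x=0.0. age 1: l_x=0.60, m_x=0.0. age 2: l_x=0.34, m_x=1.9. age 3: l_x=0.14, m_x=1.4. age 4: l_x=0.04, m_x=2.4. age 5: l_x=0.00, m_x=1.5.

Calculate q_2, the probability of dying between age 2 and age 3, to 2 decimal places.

q_2 = (l_2 − l_3) / l_2 = (0.34 − 0.14) / 0.34
     = 0.2 / 0.34 = 0.588235… → 0.59

0.59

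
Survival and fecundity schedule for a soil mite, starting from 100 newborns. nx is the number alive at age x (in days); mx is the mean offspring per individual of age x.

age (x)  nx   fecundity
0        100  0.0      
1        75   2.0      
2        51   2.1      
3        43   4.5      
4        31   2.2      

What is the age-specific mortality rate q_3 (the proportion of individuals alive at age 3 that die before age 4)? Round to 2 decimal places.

0.28

lx = nx/n0 = nx/100: 1, 0.75, 0.51, 0.43, 0.31
q_3 = (l_3 − l_4) / l_3 = (0.43 − 0.31) / 0.43
     = 0.12 / 0.43 = 0.27907… → 0.28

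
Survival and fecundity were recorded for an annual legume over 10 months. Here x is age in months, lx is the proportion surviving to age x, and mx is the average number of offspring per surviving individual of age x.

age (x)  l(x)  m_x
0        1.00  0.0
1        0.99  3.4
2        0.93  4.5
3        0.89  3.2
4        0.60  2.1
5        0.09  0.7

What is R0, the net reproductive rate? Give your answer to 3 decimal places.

11.722

lx·mx by age: 0, 3.366, 4.185, 2.848, 1.26, 0.063
R0 = Σ lx·mx = 11.722 → 11.722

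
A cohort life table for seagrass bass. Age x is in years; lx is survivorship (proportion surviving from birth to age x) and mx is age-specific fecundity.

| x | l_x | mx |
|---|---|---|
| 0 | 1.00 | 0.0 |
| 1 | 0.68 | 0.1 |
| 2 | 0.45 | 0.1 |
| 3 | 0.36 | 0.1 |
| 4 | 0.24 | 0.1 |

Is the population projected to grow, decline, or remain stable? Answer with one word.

R0 = Σ lx·mx = 0 + 0.068 + 0.045 + 0.036 + 0.024 = 0.173
R0 < 1, so the population is declining.

declining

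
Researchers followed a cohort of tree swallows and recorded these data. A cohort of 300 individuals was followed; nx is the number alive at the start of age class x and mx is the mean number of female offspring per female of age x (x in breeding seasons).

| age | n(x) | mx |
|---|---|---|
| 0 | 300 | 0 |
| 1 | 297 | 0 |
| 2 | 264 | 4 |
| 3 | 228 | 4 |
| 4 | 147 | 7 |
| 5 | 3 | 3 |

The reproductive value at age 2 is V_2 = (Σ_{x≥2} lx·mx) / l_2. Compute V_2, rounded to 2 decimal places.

11.39

lx = nx/n0 = nx/300: 1, 0.99, 0.88, 0.76, 0.49, 0.01
lx·mx for x ≥ 2: 3.52, 3.04, 3.43, 0.03 → sum = 10.02
V_2 = 10.02 / l_2 = 10.02 / 0.88 = 11.386364… → 11.39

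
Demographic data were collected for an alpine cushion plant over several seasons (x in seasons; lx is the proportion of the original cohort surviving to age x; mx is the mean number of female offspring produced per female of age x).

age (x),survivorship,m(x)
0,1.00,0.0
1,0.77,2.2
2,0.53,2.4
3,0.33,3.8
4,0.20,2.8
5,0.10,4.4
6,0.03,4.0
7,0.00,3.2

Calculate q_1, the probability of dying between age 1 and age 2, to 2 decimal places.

q_1 = (l_1 − l_2) / l_1 = (0.77 − 0.53) / 0.77
     = 0.24 / 0.77 = 0.311688… → 0.31

0.31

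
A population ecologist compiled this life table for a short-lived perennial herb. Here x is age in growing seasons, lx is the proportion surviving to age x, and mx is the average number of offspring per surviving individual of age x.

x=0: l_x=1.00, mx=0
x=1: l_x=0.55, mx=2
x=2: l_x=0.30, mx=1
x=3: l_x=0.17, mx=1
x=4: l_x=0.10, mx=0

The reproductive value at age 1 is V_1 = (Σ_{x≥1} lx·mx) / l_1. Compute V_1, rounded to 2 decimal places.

2.85

lx·mx for x ≥ 1: 1.1, 0.3, 0.17, 0 → sum = 1.57
V_1 = 1.57 / l_1 = 1.57 / 0.55 = 2.854545… → 2.85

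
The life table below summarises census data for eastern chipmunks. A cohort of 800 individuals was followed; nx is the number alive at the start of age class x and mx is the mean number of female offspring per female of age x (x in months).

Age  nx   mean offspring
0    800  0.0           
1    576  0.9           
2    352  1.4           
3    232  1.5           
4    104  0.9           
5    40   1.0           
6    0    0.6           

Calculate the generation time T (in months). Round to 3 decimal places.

lx = nx/n0 = nx/800: 1, 0.72, 0.44, 0.29, 0.13, 0.05, 0
lx·mx: 0, 0.648, 0.616, 0.435, 0.117, 0.05, 0 → R0 = 1.866
x·lx·mx: 0, 0.648, 1.232, 1.305, 0.468, 0.25, 0 → Σ = 3.903
T = 3.903 / 1.866 = 2.09164… → 2.092

2.092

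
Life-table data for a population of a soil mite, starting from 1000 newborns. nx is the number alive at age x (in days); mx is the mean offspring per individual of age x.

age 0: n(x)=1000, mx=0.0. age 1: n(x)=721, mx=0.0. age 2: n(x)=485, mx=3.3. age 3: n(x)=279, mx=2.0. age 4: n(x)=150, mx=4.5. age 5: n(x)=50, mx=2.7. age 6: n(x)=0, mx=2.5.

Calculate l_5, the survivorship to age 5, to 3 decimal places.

0.050

l_5 = n_5/n_0 = 50/1000 = 0.05 → 0.050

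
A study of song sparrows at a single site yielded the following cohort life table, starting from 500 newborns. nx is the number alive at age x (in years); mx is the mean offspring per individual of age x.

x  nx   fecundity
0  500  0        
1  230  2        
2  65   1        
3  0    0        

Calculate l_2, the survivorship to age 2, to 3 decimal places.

l_2 = n_2/n_0 = 65/500 = 0.13 → 0.130

0.130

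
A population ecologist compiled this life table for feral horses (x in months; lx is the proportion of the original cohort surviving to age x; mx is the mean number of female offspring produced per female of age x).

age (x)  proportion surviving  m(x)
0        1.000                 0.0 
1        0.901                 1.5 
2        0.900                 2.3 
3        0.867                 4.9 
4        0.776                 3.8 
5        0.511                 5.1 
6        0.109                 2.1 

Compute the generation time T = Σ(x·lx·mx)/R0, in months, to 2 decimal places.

3.30

lx·mx: 0, 1.3515, 2.07, 4.2483, 2.9488, 2.6061, 0.2289 → R0 = 13.4536
x·lx·mx: 0, 1.3515, 4.14, 12.7449, 11.7952, 13.0305, 1.3734 → Σ = 44.4355
T = 44.4355 / 13.4536 = 3.302871… → 3.30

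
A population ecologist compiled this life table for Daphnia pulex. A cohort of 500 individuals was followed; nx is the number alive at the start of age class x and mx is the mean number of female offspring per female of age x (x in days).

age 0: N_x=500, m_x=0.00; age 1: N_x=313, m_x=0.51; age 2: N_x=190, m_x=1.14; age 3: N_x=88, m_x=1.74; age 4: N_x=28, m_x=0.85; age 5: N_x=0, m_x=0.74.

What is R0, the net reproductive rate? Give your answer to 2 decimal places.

1.11

lx = nx/n0 = nx/500: 1, 0.626, 0.38, 0.176, 0.056, 0
lx·mx by age: 0, 0.31926, 0.4332, 0.30624, 0.0476, 0
R0 = Σ lx·mx = 1.1063 → 1.11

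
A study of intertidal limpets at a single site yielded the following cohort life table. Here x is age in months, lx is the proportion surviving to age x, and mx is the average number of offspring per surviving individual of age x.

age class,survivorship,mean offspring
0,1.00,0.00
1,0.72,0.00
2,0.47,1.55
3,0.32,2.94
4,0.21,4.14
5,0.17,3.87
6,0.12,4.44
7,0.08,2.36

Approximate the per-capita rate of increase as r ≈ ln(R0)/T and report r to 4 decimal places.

0.3438

R0 = Σ lx·mx = 0 + 0 + 0.7285 + 0.9408 + 0.8694 + 0.6579 + 0.5328 + 0.1888 = 3.9182
Σ x·lx·mx = 15.5649; T = 15.5649/3.9182 = 3.97246…
r ≈ ln(R0)/T = ln(3.9182)/3.97246… = 0.343775… → 0.3438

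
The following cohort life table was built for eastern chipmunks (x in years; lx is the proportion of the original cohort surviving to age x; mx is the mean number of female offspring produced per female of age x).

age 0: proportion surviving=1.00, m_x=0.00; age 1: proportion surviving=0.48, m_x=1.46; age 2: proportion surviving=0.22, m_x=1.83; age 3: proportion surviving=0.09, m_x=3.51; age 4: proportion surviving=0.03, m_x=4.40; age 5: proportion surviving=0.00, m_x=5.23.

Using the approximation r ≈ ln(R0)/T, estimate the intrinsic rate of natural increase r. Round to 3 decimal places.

R0 = Σ lx·mx = 0 + 0.7008 + 0.4026 + 0.3159 + 0.132 + 0 = 1.5513
Σ x·lx·mx = 2.9817; T = 2.9817/1.5513 = 1.92207…
r ≈ ln(R0)/T = ln(1.5513)/1.92207… = 0.22845… → 0.228

0.228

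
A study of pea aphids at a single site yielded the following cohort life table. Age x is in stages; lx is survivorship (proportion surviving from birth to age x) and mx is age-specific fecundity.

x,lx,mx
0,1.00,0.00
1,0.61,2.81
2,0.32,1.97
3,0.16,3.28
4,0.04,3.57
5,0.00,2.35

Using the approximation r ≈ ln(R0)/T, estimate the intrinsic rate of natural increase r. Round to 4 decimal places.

R0 = Σ lx·mx = 0 + 1.7141 + 0.6304 + 0.5248 + 0.1428 + 0 = 3.0121
Σ x·lx·mx = 5.1205; T = 5.1205/3.0121 = 1.69998…
r ≈ ln(R0)/T = ln(3.0121)/1.69998… = 0.648619… → 0.6486

0.6486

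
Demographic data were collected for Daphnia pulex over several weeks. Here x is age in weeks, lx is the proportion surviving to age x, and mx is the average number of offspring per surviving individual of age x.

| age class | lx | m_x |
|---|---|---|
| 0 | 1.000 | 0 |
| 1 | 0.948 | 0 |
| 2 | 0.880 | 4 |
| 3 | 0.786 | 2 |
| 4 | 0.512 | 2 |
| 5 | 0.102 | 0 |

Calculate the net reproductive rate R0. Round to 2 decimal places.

lx·mx by age: 0, 0, 3.52, 1.572, 1.024, 0
R0 = Σ lx·mx = 6.116 → 6.12

6.12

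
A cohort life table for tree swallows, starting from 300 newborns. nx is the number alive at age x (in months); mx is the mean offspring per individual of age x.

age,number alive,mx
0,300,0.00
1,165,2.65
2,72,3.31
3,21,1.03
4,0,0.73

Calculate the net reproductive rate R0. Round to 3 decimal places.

lx = nx/n0 = nx/300: 1, 0.55, 0.24, 0.07, 0
lx·mx by age: 0, 1.4575, 0.7944, 0.0721, 0
R0 = Σ lx·mx = 2.324 → 2.324

2.324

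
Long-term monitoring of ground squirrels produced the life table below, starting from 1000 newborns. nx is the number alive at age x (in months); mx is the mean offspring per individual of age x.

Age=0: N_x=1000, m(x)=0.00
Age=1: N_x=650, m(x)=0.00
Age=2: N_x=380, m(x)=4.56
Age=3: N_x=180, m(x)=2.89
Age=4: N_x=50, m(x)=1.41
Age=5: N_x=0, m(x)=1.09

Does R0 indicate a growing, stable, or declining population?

growing

lx = nx/n0 = nx/1000: 1, 0.65, 0.38, 0.18, 0.05, 0
R0 = Σ lx·mx = 0 + 0 + 1.7328 + 0.5202 + 0.0705 + 0 = 2.3235
R0 > 1, so the population is growing.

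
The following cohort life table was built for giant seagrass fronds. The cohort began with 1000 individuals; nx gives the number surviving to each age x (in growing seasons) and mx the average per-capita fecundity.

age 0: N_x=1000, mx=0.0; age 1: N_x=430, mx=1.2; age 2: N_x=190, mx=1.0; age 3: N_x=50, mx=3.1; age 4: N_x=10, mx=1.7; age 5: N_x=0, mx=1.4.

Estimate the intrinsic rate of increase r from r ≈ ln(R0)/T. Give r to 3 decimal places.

-0.080

lx = nx/n0 = nx/1000: 1, 0.43, 0.19, 0.05, 0.01, 0
R0 = Σ lx·mx = 0 + 0.516 + 0.19 + 0.155 + 0.017 + 0 = 0.878
Σ x·lx·mx = 1.429; T = 1.429/0.878 = 1.62756…
r ≈ ln(R0)/T = ln(0.878)/1.62756… = -0.07994… → -0.080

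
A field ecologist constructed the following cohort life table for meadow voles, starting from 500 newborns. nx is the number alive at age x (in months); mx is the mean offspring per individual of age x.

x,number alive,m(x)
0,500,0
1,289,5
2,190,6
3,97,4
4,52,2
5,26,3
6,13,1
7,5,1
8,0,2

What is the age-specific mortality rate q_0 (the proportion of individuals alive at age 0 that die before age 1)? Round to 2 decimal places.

0.42

lx = nx/n0 = nx/500: 1, 0.578, 0.38, 0.194, 0.104, 0.052, 0.026, 0.01, 0
q_0 = (l_0 − l_1) / l_0 = (1 − 0.578) / 1
     = 0.422 / 1 = 0.422 → 0.42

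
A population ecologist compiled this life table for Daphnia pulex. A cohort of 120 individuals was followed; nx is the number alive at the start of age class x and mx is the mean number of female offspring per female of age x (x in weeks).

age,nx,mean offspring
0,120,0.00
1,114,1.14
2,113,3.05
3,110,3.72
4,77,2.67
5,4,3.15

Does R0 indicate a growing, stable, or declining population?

growing

lx = nx/n0 = nx/120: 1, 0.95, 0.94167…, 0.91667…, 0.64167…, 0.03333…
R0 = Σ lx·mx = 0 + 1.083 + 2.872083… + 3.41… + 1.71325… + 0.105… = 9.183333…
R0 > 1, so the population is growing.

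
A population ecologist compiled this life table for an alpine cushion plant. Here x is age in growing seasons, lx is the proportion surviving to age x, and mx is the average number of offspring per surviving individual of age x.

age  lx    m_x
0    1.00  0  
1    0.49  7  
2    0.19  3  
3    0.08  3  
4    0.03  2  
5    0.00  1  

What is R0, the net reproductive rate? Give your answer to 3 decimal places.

4.300

lx·mx by age: 0, 3.43, 0.57, 0.24, 0.06, 0
R0 = Σ lx·mx = 4.3 → 4.300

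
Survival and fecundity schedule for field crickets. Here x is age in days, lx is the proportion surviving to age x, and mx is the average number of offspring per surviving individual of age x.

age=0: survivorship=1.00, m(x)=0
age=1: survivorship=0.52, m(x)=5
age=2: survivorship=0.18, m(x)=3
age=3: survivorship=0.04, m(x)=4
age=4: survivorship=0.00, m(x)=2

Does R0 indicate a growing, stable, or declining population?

R0 = Σ lx·mx = 0 + 2.6 + 0.54 + 0.16 + 0 = 3.3
R0 > 1, so the population is growing.

growing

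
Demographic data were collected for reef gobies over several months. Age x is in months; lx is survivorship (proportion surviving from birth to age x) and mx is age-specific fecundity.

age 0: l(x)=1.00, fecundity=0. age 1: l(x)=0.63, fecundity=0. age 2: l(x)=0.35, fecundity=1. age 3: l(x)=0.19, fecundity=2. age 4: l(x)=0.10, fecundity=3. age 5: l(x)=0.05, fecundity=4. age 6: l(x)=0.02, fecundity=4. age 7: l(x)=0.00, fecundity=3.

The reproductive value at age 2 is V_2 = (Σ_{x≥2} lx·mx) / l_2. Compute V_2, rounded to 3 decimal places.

lx·mx for x ≥ 2: 0.35, 0.38, 0.3, 0.2, 0.08, 0 → sum = 1.31
V_2 = 1.31 / l_2 = 1.31 / 0.35 = 3.742857… → 3.743

3.743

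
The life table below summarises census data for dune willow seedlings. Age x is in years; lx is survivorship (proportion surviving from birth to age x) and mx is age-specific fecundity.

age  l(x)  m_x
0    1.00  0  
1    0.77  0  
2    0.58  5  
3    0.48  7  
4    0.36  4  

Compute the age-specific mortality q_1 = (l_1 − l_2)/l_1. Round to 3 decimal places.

0.247

q_1 = (l_1 − l_2) / l_1 = (0.77 − 0.58) / 0.77
     = 0.19 / 0.77 = 0.246753… → 0.247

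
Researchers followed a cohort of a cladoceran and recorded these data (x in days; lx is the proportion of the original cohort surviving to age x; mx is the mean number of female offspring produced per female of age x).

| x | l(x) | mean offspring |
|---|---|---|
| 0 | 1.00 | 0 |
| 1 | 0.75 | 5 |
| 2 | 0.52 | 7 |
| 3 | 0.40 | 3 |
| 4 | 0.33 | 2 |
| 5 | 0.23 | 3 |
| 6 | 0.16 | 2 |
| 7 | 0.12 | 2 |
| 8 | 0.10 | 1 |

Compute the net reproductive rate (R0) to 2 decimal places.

10.60

lx·mx by age: 0, 3.75, 3.64, 1.2, 0.66, 0.69, 0.32, 0.24, 0.1
R0 = Σ lx·mx = 10.6 → 10.60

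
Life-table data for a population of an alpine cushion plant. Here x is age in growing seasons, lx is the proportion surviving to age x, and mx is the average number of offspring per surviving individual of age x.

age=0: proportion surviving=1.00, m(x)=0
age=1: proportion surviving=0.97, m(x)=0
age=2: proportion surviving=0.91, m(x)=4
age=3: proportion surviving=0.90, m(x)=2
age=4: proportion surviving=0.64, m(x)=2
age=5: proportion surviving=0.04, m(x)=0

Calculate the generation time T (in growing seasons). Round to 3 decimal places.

2.649

lx·mx: 0, 0, 3.64, 1.8, 1.28, 0 → R0 = 6.72
x·lx·mx: 0, 0, 7.28, 5.4, 5.12, 0 → Σ = 17.8
T = 17.8 / 6.72 = 2.64881… → 2.649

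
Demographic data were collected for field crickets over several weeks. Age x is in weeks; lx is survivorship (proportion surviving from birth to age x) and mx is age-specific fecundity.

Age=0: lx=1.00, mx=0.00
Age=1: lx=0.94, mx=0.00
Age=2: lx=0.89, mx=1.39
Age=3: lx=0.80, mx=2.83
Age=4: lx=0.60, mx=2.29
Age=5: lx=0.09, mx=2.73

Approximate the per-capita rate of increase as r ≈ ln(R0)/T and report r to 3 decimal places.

0.523

R0 = Σ lx·mx = 0 + 0 + 1.2371 + 2.264 + 1.374 + 0.2457 = 5.1208
Σ x·lx·mx = 15.9907; T = 15.9907/5.1208 = 3.1227…
r ≈ ln(R0)/T = ln(5.1208)/3.1227… = 0.52305… → 0.523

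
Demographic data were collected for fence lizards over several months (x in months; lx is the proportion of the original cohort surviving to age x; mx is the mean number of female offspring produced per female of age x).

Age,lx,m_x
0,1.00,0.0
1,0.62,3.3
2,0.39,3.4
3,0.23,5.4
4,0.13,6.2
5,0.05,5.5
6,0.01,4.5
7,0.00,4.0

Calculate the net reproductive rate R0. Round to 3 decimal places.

lx·mx by age: 0, 2.046, 1.326, 1.242, 0.806, 0.275, 0.045, 0
R0 = Σ lx·mx = 5.74 → 5.740

5.740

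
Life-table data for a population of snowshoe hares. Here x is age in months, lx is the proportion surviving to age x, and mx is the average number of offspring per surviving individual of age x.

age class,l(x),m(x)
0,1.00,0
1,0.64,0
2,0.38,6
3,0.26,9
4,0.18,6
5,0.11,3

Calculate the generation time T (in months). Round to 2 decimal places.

2.91

lx·mx: 0, 0, 2.28, 2.34, 1.08, 0.33 → R0 = 6.03
x·lx·mx: 0, 0, 4.56, 7.02, 4.32, 1.65 → Σ = 17.55
T = 17.55 / 6.03 = 2.910448… → 2.91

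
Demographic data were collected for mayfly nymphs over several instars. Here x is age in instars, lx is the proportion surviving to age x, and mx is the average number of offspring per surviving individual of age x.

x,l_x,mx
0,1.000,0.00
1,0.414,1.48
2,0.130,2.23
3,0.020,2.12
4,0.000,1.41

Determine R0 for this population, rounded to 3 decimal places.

lx·mx by age: 0, 0.61272, 0.2899, 0.0424, 0
R0 = Σ lx·mx = 0.94502 → 0.945

0.945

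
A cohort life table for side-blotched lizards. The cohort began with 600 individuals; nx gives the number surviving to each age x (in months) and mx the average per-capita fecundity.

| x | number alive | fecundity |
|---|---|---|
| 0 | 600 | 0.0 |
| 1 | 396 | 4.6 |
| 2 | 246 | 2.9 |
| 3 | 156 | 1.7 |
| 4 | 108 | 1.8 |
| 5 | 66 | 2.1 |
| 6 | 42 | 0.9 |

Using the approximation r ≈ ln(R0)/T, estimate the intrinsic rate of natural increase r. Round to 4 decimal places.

lx = nx/n0 = nx/600: 1, 0.66, 0.41, 0.26, 0.18, 0.11, 0.07
R0 = Σ lx·mx = 0 + 3.036 + 1.189 + 0.442 + 0.324 + 0.231 + 0.063 = 5.285
Σ x·lx·mx = 9.569; T = 9.569/5.285 = 1.8106…
r ≈ ln(R0)/T = ln(5.285)/1.8106… = 0.919516… → 0.9195

0.9195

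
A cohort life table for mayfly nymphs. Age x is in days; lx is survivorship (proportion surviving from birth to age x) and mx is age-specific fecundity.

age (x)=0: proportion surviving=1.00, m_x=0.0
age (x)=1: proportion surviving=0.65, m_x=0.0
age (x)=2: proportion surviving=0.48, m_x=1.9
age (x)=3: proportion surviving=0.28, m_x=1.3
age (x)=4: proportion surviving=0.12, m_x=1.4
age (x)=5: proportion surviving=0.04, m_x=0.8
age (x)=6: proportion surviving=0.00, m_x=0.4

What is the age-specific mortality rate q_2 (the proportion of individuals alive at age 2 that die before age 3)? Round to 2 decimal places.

q_2 = (l_2 − l_3) / l_2 = (0.48 − 0.28) / 0.48
     = 0.2 / 0.48 = 0.416667… → 0.42

0.42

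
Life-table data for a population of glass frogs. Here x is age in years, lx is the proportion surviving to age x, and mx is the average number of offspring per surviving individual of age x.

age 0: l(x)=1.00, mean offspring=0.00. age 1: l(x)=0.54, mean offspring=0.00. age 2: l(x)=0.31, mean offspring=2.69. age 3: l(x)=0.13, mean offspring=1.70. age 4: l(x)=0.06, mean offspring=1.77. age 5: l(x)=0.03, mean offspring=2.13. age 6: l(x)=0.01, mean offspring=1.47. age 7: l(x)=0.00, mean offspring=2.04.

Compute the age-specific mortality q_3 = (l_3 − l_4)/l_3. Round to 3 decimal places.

0.538

q_3 = (l_3 − l_4) / l_3 = (0.13 − 0.06) / 0.13
     = 0.07 / 0.13 = 0.538462… → 0.538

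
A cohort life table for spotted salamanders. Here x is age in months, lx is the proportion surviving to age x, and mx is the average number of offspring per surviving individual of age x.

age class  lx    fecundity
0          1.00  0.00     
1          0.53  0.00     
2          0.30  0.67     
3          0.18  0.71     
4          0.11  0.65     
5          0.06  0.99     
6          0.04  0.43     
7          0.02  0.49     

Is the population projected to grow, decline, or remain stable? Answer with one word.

R0 = Σ lx·mx = 0 + 0 + 0.201 + 0.1278 + 0.0715 + 0.0594 + 0.0172 + 0.0098 = 0.4867
R0 < 1, so the population is declining.

declining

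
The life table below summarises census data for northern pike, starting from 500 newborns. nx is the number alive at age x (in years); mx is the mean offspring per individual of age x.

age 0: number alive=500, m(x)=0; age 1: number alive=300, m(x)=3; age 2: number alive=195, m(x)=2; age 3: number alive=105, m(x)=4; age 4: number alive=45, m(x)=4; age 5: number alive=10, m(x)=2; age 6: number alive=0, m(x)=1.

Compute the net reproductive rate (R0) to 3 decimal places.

lx = nx/n0 = nx/500: 1, 0.6, 0.39, 0.21, 0.09, 0.02, 0
lx·mx by age: 0, 1.8, 0.78, 0.84, 0.36, 0.04, 0
R0 = Σ lx·mx = 3.82 → 3.820

3.820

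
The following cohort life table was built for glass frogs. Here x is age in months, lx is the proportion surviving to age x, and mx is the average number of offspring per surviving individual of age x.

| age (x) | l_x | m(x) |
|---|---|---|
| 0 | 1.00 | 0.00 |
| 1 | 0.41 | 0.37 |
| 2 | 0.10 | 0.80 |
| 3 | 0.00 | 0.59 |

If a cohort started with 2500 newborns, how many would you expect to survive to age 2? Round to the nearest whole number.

250

Expected survivors = N0 · l_2 = 2500 × 0.10 = 250 → 250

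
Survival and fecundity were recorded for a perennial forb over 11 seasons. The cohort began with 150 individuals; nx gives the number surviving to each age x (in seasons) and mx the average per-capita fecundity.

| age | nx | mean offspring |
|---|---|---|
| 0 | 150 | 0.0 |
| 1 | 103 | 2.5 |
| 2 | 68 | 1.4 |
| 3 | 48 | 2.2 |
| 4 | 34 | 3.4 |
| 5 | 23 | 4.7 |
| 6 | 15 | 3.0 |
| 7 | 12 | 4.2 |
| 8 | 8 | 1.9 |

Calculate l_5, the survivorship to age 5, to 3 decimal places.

l_5 = n_5/n_0 = 23/150 = 0.153333… → 0.153

0.153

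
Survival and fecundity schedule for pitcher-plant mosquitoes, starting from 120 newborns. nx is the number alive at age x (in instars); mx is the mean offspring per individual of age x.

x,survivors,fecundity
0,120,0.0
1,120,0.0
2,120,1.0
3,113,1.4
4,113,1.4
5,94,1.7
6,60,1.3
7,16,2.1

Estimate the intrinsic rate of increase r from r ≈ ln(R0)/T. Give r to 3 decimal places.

0.441

lx = nx/n0 = nx/120: 1, 1, 1, 0.94167…, 0.94167…, 0.78333…, 0.5, 0.13333…
R0 = Σ lx·mx = 0 + 0 + 1 + 1.31833… + 1.31833… + 1.33167… + 0.65 + 0.28… = 5.898333…
Σ x·lx·mx = 23.746667…; T = 23.746667…/5.898333… = 4.026…
r ≈ ln(R0)/T = ln(5.898333…)/4.026… = 0.4408… → 0.441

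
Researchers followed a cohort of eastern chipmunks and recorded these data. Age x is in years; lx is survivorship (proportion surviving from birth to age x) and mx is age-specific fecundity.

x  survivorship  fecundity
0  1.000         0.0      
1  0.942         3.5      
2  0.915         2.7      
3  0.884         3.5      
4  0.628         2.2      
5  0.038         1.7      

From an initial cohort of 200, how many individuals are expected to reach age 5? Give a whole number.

8

Expected survivors = N0 · l_5 = 200 × 0.038 = 7.6 → 8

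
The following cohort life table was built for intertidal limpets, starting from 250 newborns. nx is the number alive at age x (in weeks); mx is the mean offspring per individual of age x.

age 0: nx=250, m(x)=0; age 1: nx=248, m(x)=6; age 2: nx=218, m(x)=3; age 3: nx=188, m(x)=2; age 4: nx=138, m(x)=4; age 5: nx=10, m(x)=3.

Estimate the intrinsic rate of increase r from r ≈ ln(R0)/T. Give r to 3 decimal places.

1.242

lx = nx/n0 = nx/250: 1, 0.992, 0.872, 0.752, 0.552, 0.04
R0 = Σ lx·mx = 0 + 5.952 + 2.616 + 1.504 + 2.208 + 0.12 = 12.4
Σ x·lx·mx = 25.128; T = 25.128/12.4 = 2.02645…
r ≈ ln(R0)/T = ln(12.4)/2.02645… = 1.24242… → 1.242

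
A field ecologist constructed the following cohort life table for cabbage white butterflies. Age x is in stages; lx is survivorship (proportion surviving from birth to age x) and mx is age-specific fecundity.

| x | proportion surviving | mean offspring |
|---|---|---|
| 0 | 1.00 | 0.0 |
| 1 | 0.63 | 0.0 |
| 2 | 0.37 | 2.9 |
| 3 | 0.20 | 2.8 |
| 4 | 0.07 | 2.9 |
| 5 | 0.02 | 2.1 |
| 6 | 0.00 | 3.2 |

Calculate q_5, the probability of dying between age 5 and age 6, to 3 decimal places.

q_5 = (l_5 − l_6) / l_5 = (0.02 − 0) / 0.02
     = 0.02 / 0.02 = 1 → 1.000

1.000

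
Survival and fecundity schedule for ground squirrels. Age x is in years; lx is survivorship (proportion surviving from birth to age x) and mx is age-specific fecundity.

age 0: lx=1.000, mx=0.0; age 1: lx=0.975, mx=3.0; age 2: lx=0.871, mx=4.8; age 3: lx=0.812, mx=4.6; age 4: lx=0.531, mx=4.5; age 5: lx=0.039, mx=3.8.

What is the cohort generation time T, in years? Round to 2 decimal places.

lx·mx: 0, 2.925, 4.1808, 3.7352, 2.3895, 0.1482 → R0 = 13.3787
x·lx·mx: 0, 2.925, 8.3616, 11.2056, 9.558, 0.741 → Σ = 32.7912
T = 32.7912 / 13.3787 = 2.451… → 2.45

2.45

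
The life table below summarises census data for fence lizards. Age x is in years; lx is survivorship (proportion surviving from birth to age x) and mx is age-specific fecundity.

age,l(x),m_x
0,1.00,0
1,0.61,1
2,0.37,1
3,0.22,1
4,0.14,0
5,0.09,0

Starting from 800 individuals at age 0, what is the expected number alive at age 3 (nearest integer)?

176

Expected survivors = N0 · l_3 = 800 × 0.22 = 176 → 176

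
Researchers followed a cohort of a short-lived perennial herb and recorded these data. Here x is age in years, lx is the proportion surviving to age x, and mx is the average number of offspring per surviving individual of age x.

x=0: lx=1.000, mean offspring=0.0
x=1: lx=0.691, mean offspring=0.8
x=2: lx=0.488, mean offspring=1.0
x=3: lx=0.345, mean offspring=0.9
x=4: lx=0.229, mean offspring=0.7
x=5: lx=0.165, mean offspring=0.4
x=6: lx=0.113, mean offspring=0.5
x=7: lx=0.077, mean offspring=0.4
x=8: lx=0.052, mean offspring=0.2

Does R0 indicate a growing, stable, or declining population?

growing

R0 = Σ lx·mx = 0 + 0.5528 + 0.488 + 0.3105 + 0.1603 + 0.066 + 0.0565 + 0.0308 + 0.0104 = 1.6753
R0 > 1, so the population is growing.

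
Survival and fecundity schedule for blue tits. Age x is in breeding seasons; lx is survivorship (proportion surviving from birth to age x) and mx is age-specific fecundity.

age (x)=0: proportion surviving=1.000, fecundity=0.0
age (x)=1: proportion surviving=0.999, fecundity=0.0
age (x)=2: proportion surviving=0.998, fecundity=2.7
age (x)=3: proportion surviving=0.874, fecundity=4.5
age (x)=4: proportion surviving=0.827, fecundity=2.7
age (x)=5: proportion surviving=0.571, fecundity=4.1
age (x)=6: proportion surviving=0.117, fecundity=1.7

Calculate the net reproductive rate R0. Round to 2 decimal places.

lx·mx by age: 0, 0, 2.6946, 3.933, 2.2329, 2.3411, 0.1989
R0 = Σ lx·mx = 11.4005 → 11.40

11.40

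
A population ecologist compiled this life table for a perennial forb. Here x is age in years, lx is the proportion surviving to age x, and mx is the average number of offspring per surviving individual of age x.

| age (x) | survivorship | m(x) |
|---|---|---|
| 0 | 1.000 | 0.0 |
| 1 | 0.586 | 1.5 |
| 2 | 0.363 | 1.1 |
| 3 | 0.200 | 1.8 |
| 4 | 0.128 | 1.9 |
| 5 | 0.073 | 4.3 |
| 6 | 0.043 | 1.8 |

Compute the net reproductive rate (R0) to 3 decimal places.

2.273

lx·mx by age: 0, 0.879, 0.3993, 0.36, 0.2432, 0.3139, 0.0774
R0 = Σ lx·mx = 2.2728 → 2.273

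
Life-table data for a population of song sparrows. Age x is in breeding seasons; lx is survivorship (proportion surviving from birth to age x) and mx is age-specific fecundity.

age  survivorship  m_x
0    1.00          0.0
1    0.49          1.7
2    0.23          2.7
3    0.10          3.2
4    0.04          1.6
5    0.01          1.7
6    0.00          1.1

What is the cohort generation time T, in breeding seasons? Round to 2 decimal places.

lx·mx: 0, 0.833, 0.621, 0.32, 0.064, 0.017, 0 → R0 = 1.855
x·lx·mx: 0, 0.833, 1.242, 0.96, 0.256, 0.085, 0 → Σ = 3.376
T = 3.376 / 1.855 = 1.819946… → 1.82

1.82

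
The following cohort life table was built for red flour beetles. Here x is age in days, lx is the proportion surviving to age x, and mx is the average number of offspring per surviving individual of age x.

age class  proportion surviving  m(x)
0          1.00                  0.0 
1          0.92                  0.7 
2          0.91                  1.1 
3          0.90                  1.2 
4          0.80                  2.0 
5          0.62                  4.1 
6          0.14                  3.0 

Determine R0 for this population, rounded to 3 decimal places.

7.287

lx·mx by age: 0, 0.644, 1.001, 1.08, 1.6, 2.542, 0.42
R0 = Σ lx·mx = 7.287 → 7.287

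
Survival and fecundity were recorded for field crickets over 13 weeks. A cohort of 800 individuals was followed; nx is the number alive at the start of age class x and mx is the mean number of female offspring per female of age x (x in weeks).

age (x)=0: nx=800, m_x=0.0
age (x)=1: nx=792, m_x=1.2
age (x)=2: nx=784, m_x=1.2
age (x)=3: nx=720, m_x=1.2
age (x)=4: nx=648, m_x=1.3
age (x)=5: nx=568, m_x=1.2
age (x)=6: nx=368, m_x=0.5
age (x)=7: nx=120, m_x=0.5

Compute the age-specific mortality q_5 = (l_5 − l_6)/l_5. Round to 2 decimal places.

lx = nx/n0 = nx/800: 1, 0.99, 0.98, 0.9, 0.81, 0.71, 0.46, 0.15
q_5 = (l_5 − l_6) / l_5 = (0.71 − 0.46) / 0.71
     = 0.25 / 0.71 = 0.352113… → 0.35

0.35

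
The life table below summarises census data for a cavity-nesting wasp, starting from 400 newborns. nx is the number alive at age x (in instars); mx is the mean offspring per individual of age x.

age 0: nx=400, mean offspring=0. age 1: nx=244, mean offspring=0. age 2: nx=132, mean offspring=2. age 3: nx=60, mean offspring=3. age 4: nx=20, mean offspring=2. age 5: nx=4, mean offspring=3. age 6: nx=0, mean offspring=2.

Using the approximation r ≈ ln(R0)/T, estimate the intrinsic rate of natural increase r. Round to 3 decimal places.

0.083

lx = nx/n0 = nx/400: 1, 0.61, 0.33, 0.15, 0.05, 0.01, 0
R0 = Σ lx·mx = 0 + 0 + 0.66 + 0.45 + 0.1 + 0.03 + 0 = 1.24
Σ x·lx·mx = 3.22; T = 3.22/1.24 = 2.59677…
r ≈ ln(R0)/T = ln(1.24)/2.59677… = 0.08284… → 0.083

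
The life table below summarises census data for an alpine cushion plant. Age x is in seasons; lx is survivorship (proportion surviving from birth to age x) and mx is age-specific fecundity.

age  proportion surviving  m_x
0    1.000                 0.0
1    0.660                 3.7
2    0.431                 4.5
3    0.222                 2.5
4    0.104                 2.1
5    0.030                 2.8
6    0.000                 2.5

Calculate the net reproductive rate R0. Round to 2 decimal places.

5.24

lx·mx by age: 0, 2.442, 1.9395, 0.555, 0.2184, 0.084, 0
R0 = Σ lx·mx = 5.2389 → 5.24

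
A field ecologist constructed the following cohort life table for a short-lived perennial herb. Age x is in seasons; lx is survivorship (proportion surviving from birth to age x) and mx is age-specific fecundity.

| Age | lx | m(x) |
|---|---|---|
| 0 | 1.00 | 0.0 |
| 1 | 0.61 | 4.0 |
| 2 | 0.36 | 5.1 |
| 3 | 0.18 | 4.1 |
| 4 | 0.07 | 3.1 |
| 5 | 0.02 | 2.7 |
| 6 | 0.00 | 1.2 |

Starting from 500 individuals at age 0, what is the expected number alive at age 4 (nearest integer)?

35

Expected survivors = N0 · l_4 = 500 × 0.07 = 35 → 35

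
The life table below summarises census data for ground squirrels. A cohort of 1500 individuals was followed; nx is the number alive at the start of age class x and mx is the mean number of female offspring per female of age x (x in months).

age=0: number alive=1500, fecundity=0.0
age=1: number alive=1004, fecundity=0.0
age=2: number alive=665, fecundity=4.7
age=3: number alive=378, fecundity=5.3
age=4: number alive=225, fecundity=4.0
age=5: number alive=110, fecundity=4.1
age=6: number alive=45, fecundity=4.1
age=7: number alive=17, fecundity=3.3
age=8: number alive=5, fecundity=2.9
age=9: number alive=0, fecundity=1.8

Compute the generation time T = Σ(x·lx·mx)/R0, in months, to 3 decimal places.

lx = nx/n0 = nx/1500: 1, 0.66933…, 0.44333…, 0.252, 0.15, 0.07333…, 0.03, 0.01133…, 0.00333…, 0
lx·mx: 0, 0, 2.083667…, 1.3356, 0.6, 0.300667…, 0.123, 0.0374…, 0.009667…, 0 → R0 = 4.49…
x·lx·mx: 0, 0, 4.167333…, 4.0068, 2.4, 1.503333…, 0.738, 0.2618…, 0.077333…, 0 → Σ = 13.1546…
T = 13.1546… / 4.49… = 2.929755… → 2.930

2.930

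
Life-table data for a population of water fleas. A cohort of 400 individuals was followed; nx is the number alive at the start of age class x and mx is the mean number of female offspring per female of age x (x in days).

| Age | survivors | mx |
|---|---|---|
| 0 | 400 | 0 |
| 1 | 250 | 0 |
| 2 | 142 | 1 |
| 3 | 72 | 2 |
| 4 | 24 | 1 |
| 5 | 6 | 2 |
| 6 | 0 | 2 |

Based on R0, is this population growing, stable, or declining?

lx = nx/n0 = nx/400: 1, 0.625, 0.355, 0.18, 0.06, 0.015, 0
R0 = Σ lx·mx = 0 + 0 + 0.355 + 0.36 + 0.06 + 0.03 + 0 = 0.805
R0 < 1, so the population is declining.

declining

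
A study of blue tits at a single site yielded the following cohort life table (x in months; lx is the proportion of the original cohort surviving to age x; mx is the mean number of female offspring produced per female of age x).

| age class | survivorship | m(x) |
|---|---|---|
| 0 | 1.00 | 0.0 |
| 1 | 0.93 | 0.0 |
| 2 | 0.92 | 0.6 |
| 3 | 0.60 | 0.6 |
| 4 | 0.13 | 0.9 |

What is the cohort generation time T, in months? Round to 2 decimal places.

2.58

lx·mx: 0, 0, 0.552, 0.36, 0.117 → R0 = 1.029
x·lx·mx: 0, 0, 1.104, 1.08, 0.468 → Σ = 2.652
T = 2.652 / 1.029 = 2.577259… → 2.58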